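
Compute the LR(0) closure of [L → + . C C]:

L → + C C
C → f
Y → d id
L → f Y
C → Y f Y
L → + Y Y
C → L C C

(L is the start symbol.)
To compute CLOSURE, for each item [A → α.Bβ] where B is a non-terminal, add [B → .γ] for all productions B → γ; repeat for the newly added items until nothing changes.

Start with: [L → + . C C]
  [L → + . C C] has the dot before C: add [C → . f], [C → . Y f Y], [C → . L C C]
  [C → . Y f Y] has the dot before Y: add [Y → . d id]
  [C → . L C C] has the dot before L: add [L → . + C C], [L → . f Y], [L → . + Y Y]
No further items can be added.

CLOSURE = { [C → . L C C], [C → . Y f Y], [C → . f], [L → + . C C], [L → . + C C], [L → . + Y Y], [L → . f Y], [Y → . d id] }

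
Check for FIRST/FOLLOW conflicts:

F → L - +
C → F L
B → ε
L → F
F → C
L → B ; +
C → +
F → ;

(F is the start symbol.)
No FIRST/FOLLOW conflicts.

A FIRST/FOLLOW conflict occurs when a non-terminal N has a nullable alternative N → β (β ⇒* ε) and another alternative N → α with FIRST(α) ∩ FOLLOW(N) ≠ ∅: on such a lookahead the parser cannot decide between expanding α and letting N vanish via β.

Nullable non-terminals: B.
B has a nullable alternative but only one production, so nothing to check.

C, F, L have no nullable alternative, so no FIRST/FOLLOW check is needed there.

No FIRST/FOLLOW conflicts found.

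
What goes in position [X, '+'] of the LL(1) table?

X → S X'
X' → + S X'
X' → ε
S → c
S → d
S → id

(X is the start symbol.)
Empty (error entry)

To find M[X, '+'], we find productions for X where '+' is in the predict set (PREDICT(N → α) = (FIRST(α) \ {ε}) ∪ (FOLLOW(N) if α ⇒* ε)).

Relevant sets:
  FIRST(S) = { 'c', 'd', 'id' }

X → S X': PREDICT = { 'c', 'd', 'id' }

M[X, '+'] is empty (no production applies)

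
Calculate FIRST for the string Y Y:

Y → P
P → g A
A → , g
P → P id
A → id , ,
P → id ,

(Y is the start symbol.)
{ 'g', 'id' }

FIRST sets of the non-terminals involved (from the grammar, by fixed-point iteration):
  FIRST(Y) = { 'g', 'id' }

To compute FIRST(Y Y), process the symbols left to right:
Symbol Y is a non-terminal. Add FIRST(Y) \ {ε} = { 'g', 'id' }
Y is not nullable (ε ∉ FIRST(Y)), so stop here.
FIRST(Y Y) = { 'g', 'id' }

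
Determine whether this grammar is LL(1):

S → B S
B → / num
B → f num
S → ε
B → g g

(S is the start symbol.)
Relevant sets:
  FIRST(B) = { '/', 'f', 'g' }
  FOLLOW(S) = { $ }

For S:
  PREDICT(S → B S) = { '/', 'f', 'g' }
  PREDICT(S → ε) = { $ }
For B:
  PREDICT(B → '/' num) = { '/' }
  PREDICT(B → f num) = { 'f' }
  PREDICT(B → g g) = { 'g' }

All predict sets are disjoint. The grammar IS LL(1).

Answer: Yes, the grammar is LL(1).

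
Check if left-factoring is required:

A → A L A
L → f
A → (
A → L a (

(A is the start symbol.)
No, left-factoring is not needed

Left-factoring is needed when two productions for the same non-terminal
share a common prefix on the right-hand side.

Productions for A:
  A → A L A
  A → (
  A → L a (

No common prefixes found.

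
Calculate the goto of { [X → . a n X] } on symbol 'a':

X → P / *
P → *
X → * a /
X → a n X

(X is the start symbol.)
GOTO(I, 'a') = CLOSURE({ [A → αX.β] : [A → α.Xβ] ∈ I, X = 'a' })

Items with dot before 'a', with the dot advanced:
  [X → . a n X] → [X → a . n X]
Closure adds nothing (no advanced item has the dot before a non-terminal).

GOTO = { [X → a . n X] }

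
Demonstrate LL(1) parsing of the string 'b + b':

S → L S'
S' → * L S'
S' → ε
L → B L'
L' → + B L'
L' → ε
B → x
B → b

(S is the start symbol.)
LL(1) parsing maintains a stack (initially the start symbol over $) and the input. At each step: if the stack top is a terminal, match it against the current input token; if it is a non-terminal N, replace it with the RHS of M[N, lookahead] (the unique production whose predict set contains the lookahead).

Stack is shown with the top on the left.

Stack        Input    Action
----------------------------
S $          b + b $  output S → L S'
L S' $       b + b $  output L → B L'
B L' S' $    b + b $  output B → b
b L' S' $    b + b $  match 'b'
L' S' $      + b $    output L' → + B L'
+ B L' S' $  + b $    match '+'
B L' S' $    b $      output B → b
b L' S' $    b $      match 'b'
L' S' $      $        output L' → ε
S' $         $        output S' → ε
$            $        accept

The string is accepted.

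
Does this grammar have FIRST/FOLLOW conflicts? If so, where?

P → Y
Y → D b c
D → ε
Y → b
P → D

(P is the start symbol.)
No FIRST/FOLLOW conflicts.

A FIRST/FOLLOW conflict occurs when a non-terminal N has a nullable alternative N → β (β ⇒* ε) and another alternative N → α with FIRST(α) ∩ FOLLOW(N) ≠ ∅: on such a lookahead the parser cannot decide between expanding α and letting N vanish via β.

Nullable non-terminals: D, P.
FIRST sets used below: FIRST(Y) = { 'b' }, FIRST(D) = { ε }
D has a nullable alternative but only one production, so nothing to check.

P: nullable alternative(s) P → D; FOLLOW(P) = { $ }
  P → Y: FIRST \ {ε} = { 'b' } — disjoint from FOLLOW(P)
  P → D: FIRST \ {ε} = { } — this is the only nullable alternative, skip

Y has no nullable alternative, so no FIRST/FOLLOW check is needed there.

No FIRST/FOLLOW conflicts found.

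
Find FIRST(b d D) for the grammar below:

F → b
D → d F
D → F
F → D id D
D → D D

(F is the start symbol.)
To compute FIRST(b d D), process the symbols left to right:
Symbol b is a terminal. Add 'b' and stop.
FIRST(b d D) = { 'b' }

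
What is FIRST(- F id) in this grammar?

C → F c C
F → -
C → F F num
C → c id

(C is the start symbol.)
{ '-' }

To compute FIRST(- F id), process the symbols left to right:
Symbol - is a terminal. Add '-' and stop.
FIRST(- F id) = { '-' }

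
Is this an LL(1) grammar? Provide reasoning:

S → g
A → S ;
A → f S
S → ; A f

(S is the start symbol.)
A grammar is LL(1) if for each non-terminal N with multiple productions, the predict sets of those productions are pairwise disjoint, where PREDICT(N → α) = (FIRST(α) \ {ε}) ∪ (FOLLOW(N) if α ⇒* ε).

Relevant sets:
  FIRST(S) = { ';', 'g' }

For S:
  PREDICT(S → g) = { 'g' }
  PREDICT(S → ';' A f) = { ';' }
For A:
  PREDICT(A → S ';') = { ';', 'g' }
  PREDICT(A → f S) = { 'f' }

All predict sets are disjoint. The grammar IS LL(1).

Answer: Yes, the grammar is LL(1).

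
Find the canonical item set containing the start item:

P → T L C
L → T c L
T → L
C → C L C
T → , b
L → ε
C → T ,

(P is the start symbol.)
{ [L → . T c L], [L → .], [P → . T L C], [P' → . P], [T → . , b], [T → . L] }

First, augment the grammar with P' → P
I₀ = CLOSURE({ [P' → . P] }):
  [P' → . P] has the dot before P: add [P → . T L C]
  [P → . T L C] has the dot before T: add [T → . L], [T → . , b]
  [T → . L] has the dot before L: add [L → . T c L], [L → .]
No further items can be added.

I₀ = { [L → . T c L], [L → .], [P → . T L C], [P' → . P], [T → . , b], [T → . L] }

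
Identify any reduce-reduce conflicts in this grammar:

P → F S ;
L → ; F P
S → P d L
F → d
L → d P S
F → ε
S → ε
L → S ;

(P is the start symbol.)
A reduce-reduce conflict occurs when an LR(0) state has two complete items [A → α .] and [B → β .] — both call for a reduction, and with no lookahead the parser cannot choose between them.

Augment with P' → P and build the canonical LR(0) collection (I0 = CLOSURE({[P' → . P]}), then GOTO on every symbol after a dot until no new states appear). It has 17 states:
  I0: { [F → . d], [F → .], [P → . F S ;], [P' → . P] }  — shift, reduce
  I1: { [F → . d], [F → .], [P → . F S ;], [P → F . S ;], [S → . P d L], [S → .] }  — shift, 2 reduces
  I2: { [P' → P .] }  — accept
  I3: { [F → d .] }  — reduce
  I4: { [S → P . d L] }  — shift
  I5: { [P → F S . ;] }  — shift
  I6: { [P → F S ; .] }  — reduce
  I7: { [F → . d], [F → .], [L → . ; F P], [L → . S ;], [L → . d P S], [P → . F S ;], [S → . P d L], [S → .], [S → P d . L] }  — shift, 2 reduces
  I8: { [F → . d], [F → .], [L → ; . F P] }  — shift, reduce
  I9: { [S → P d L .] }  — reduce
  I10: { [L → S . ;] }  — shift
  I11: { [F → . d], [F → .], [F → d .], [L → d . P S], [P → . F S ;] }  — shift, 2 reduces
  I12: { [F → . d], [F → .], [L → d P . S], [P → . F S ;], [S → . P d L], [S → .] }  — shift, 2 reduces
  I13: { [L → d P S .] }  — reduce
  I14: { [L → S ; .] }  — reduce
  I15: { [F → . d], [F → .], [L → ; F . P], [P → . F S ;] }  — shift, reduce
  I16: { [L → ; F P .] }  — reduce

I1 contains complete items [F → .], [S → .] — reduce-reduce conflict.
I7 contains complete items [F → .], [S → .] — reduce-reduce conflict.
I11 contains complete items [F → .], [F → d .] — reduce-reduce conflict.
I12 contains complete items [F → .], [S → .] — reduce-reduce conflict.

Answer: Yes — I1: [F → .] vs [S → .]; I7: [F → .] vs [S → .]; I11: [F → .] vs [F → d .]; I12: [F → .] vs [S → .]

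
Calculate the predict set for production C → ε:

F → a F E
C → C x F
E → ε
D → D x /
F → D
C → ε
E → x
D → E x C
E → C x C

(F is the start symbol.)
PREDICT(C → ε) = (FIRST(RHS) \ {ε}) ∪ (FOLLOW(C) if ε ∈ FIRST(RHS), i.e. RHS ⇒* ε)
The right-hand side is ε (FIRST(ε) = { ε }), so the predict set is FOLLOW(C) = { $, 'x' }
PREDICT(C → ε) = { $, 'x' }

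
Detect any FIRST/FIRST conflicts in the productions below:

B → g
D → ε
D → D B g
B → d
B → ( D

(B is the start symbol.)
A FIRST/FIRST conflict occurs when two productions N → α and N → β for the same non-terminal have FIRST(α) ∩ FIRST(β) ≠ ∅ (with ε ∈ FIRST of a nullable right-hand side, so two nullable alternatives also conflict).

FIRST sets of the non-terminals at (or reachable through a nullable prefix from) the front of some alternative:
  FIRST(D) = { '(', 'd', 'g', ε }
  FIRST(B) = { '(', 'd', 'g' }

Productions for B:
  B → g: FIRST = { 'g' }
  B → d: FIRST = { 'd' }
  B → ( D: FIRST = { '(' }
Productions for D:
  D → ε: FIRST = { ε }
  D → D B g: FIRST = { '(', 'd', 'g' }

All alternatives of each non-terminal have pairwise disjoint FIRST sets.

Answer: No FIRST/FIRST conflicts.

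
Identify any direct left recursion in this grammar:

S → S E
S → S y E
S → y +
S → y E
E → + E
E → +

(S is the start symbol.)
Direct left recursion occurs when N → N α for some non-terminal N (the right-hand side begins with the left-hand side itself).

S → S E: LEFT RECURSIVE (starts with S)
S → S y E: LEFT RECURSIVE (starts with S)
S → y +: starts with y
S → y E: starts with y
E → + E: starts with '+'
E → +: starts with '+'

The grammar has direct left recursion on: S.

Answer: Yes, S is left-recursive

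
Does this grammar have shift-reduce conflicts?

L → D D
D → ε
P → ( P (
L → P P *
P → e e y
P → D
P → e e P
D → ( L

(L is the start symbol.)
Augment with L' → L and build the canonical LR(0) collection (I0 = CLOSURE({[L' → . L]}), then GOTO on every symbol after a dot until no new states appear). It has 17 states:
  I0: { [D → . ( L], [D → .], [L → . D D], [L → . P P *], [L' → . L], [P → . ( P (], [P → . D], [P → . e e P], [P → . e e y] }  — shift, reduce
  I1: { [D → ( . L], [D → . ( L], [D → .], [L → . D D], [L → . P P *], [P → ( . P (], [P → . ( P (], [P → . D], [P → . e e P], [P → . e e y] }  — shift, reduce
  I2: { [D → . ( L], [D → .], [L → D . D], [P → D .] }  — shift, 2 reduces
  I3: { [L' → L .] }  — accept
  I4: { [D → . ( L], [D → .], [L → P . P *], [P → . ( P (], [P → . D], [P → . e e P], [P → . e e y] }  — shift, reduce
  I5: { [P → e . e P], [P → e . e y] }  — shift
  I6: { [D → . ( L], [D → .], [P → . ( P (], [P → . D], [P → . e e P], [P → . e e y], [P → e e . P], [P → e e . y] }  — shift, reduce
  I7: { [P → D .] }  — reduce
  I8: { [P → e e P .] }  — reduce
  I9: { [P → e e y .] }  — reduce
  I10: { [L → P P . *] }  — shift
  I11: { [L → P P * .] }  — reduce
  I12: { [D → ( . L], [D → . ( L], [D → .], [L → . D D], [L → . P P *], [P → . ( P (], [P → . D], [P → . e e P], [P → . e e y] }  — shift, reduce
  I13: { [L → D D .] }  — reduce
  I14: { [D → ( L .] }  — reduce
  I15: { [D → . ( L], [D → .], [L → P . P *], [P → ( P . (], [P → . ( P (], [P → . D], [P → . e e P], [P → . e e y] }  — shift, reduce
  I16: { [D → ( . L], [D → . ( L], [D → .], [L → . D D], [L → . P P *], [P → ( . P (], [P → ( P ( .], [P → . ( P (], [P → . D], [P → . e e P], [P → . e e y] }  — shift, 2 reduces

I0 contains reduce item [D → .] and shift items [D → . ( L], [P → . ( P (], [P → . e e P], [P → . e e y] — shift-reduce conflict.
I1 contains reduce item [D → .] and shift items [D → . ( L], [P → . ( P (], [P → . e e P], [P → . e e y] — shift-reduce conflict.
I2 contains reduce items [D → .], [P → D .] and shift item [D → . ( L] — shift-reduce conflict.
I4 contains reduce item [D → .] and shift items [D → . ( L], [P → . ( P (], [P → . e e P], [P → . e e y] — shift-reduce conflict.
I6 contains reduce item [D → .] and shift items [D → . ( L], [P → . ( P (], [P → . e e P], [P → . e e y], [P → e e . y] — shift-reduce conflict.
I12 contains reduce item [D → .] and shift items [D → . ( L], [P → . ( P (], [P → . e e P], [P → . e e y] — shift-reduce conflict.
I15 contains reduce item [D → .] and shift items [D → . ( L], [P → . ( P (], [P → ( P . (], [P → . e e P], [P → . e e y] — shift-reduce conflict.
I16 contains reduce items [D → .], [P → ( P ( .] and shift items [D → . ( L], [P → . ( P (], [P → . e e P], [P → . e e y] — shift-reduce conflict.

Answer: Yes — I0: [D → .] vs [D → . ( L]; I1: [D → .] vs [D → . ( L]; I2: [D → .] vs [D → . ( L]; I4: [D → .] vs [D → . ( L]; I6: [D → .] vs [D → . ( L]; I12: [D → .] vs [D → . ( L]; I15: [D → .] vs [D → . ( L]; I16: [D → .] vs [D → . ( L]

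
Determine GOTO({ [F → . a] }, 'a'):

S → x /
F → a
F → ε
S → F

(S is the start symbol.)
{ [F → a .] }

GOTO(I, 'a') = CLOSURE({ [A → αX.β] : [A → α.Xβ] ∈ I, X = 'a' })

Items with dot before 'a', with the dot advanced:
  [F → . a] → [F → a .]
Closure adds nothing (no advanced item has the dot before a non-terminal).

GOTO = { [F → a .] }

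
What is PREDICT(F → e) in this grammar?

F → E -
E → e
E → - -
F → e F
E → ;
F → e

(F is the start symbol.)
{ 'e' }

PREDICT(F → e) = (FIRST(RHS) \ {ε}) ∪ (FOLLOW(F) if ε ∈ FIRST(RHS), i.e. RHS ⇒* ε)
FIRST(e) = { 'e' }
ε ∉ FIRST(e), so FOLLOW(F) is not added.
PREDICT(F → e) = { 'e' }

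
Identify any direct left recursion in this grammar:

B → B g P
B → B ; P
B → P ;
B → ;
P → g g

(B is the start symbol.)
Yes, B is left-recursive

Direct left recursion occurs when N → N α for some non-terminal N (the right-hand side begins with the left-hand side itself).

B → B g P: LEFT RECURSIVE (starts with B)
B → B ; P: LEFT RECURSIVE (starts with B)
B → P ;: starts with P
B → ;: starts with ';'
P → g g: starts with g

The grammar has direct left recursion on: B.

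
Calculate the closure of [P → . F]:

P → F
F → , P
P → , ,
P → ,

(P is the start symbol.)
To compute CLOSURE, for each item [A → α.Bβ] where B is a non-terminal, add [B → .γ] for all productions B → γ; repeat for the newly added items until nothing changes.

Start with: [P → . F]
  [P → . F] has the dot before F: add [F → . , P]
No further items can be added.

CLOSURE = { [F → . , P], [P → . F] }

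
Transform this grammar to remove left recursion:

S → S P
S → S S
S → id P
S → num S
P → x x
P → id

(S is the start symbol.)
S → id P S'
S → num S S'
S' → P S'
S' → S S'
S' → ε
P → x x
P → id

S is directly left-recursive. The standard transformation for
  A → A α₁ | ... | A α_m | β₁ | ... | β_n
is
  A  → β₁ A' | ... | β_n A'
  A' → α₁ A' | ... | α_m A' | ε

S → id P becomes S → id P S'
S → num S becomes S → num S S'
S → S P becomes S' → P S'
S → S S becomes S' → S S'
Add S' → ε

Productions for other non-terminals are unchanged:
  P → x x
  P → id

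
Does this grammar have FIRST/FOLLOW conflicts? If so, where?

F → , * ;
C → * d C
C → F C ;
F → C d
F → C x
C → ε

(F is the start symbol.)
Nullable non-terminals: C.
FIRST sets used below: FIRST(F) = { '*', ',', 'd', 'x' }

C: nullable alternative(s) C → ε; FOLLOW(C) = { ';', 'd', 'x' }
  C → * d C: FIRST \ {ε} = { '*' } — disjoint from FOLLOW(C)
  C → F C ;: FIRST \ {ε} = { '*', ',', 'd', 'x' } — overlaps FOLLOW(C) on { 'd', 'x' }: CONFLICT
  C → ε: FIRST \ {ε} = { } — this is the only nullable alternative, skip

F has no nullable alternative, so no FIRST/FOLLOW check is needed there.

So the grammar has 1 FIRST/FOLLOW conflict (marked CONFLICT above).

Answer: Yes. C → F C ';' with FOLLOW(C) on { 'd', 'x' }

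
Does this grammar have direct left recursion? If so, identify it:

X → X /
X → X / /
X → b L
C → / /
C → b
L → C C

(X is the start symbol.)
Yes, X is left-recursive

X → X /: LEFT RECURSIVE (starts with X)
X → X / /: LEFT RECURSIVE (starts with X)
X → b L: starts with b
C → / /: starts with '/'
C → b: starts with b
L → C C: starts with C

The grammar has direct left recursion on: X.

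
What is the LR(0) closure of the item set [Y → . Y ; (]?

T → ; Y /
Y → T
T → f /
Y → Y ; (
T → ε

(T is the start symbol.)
{ [T → . ; Y /], [T → . f /], [T → .], [Y → . T], [Y → . Y ; (] }

To compute CLOSURE, for each item [A → α.Bβ] where B is a non-terminal, add [B → .γ] for all productions B → γ; repeat for the newly added items until nothing changes.

Start with: [Y → . Y ; (]
  [Y → . Y ; (] has the dot before Y: add [Y → . T]
  [Y → . T] has the dot before T: add [T → . ; Y /], [T → . f /], [T → .]
No further items can be added.

CLOSURE = { [T → . ; Y /], [T → . f /], [T → .], [Y → . T], [Y → . Y ; (] }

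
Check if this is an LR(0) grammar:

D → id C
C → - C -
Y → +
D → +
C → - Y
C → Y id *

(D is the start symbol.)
No. Shift-reduce conflict between [C → - Y .] and [C → Y . id *]

A grammar is LR(0) if no state in the canonical LR(0) collection has:
  - both a shift item (dot before a terminal) and a complete item (shift-reduce conflict), or
  - two or more complete items (reduce-reduce conflict; the accept item [D' → D .] counts as a complete item here).

Augment with D' → D and build the canonical LR(0) collection (I0 = CLOSURE({[D' → . D]}), then GOTO on every symbol after a dot until no new states appear). It has 13 states:
  I0: { [D → . +], [D → . id C], [D' → . D] }  — shift
  I1: { [D → + .] }  — reduce
  I2: { [D' → D .] }  — accept
  I3: { [C → . - C -], [C → . - Y], [C → . Y id *], [D → id . C], [Y → . +] }  — shift
  I4: { [Y → + .] }  — reduce
  I5: { [C → - . C -], [C → - . Y], [C → . - C -], [C → . - Y], [C → . Y id *], [Y → . +] }  — shift
  I6: { [D → id C .] }  — reduce
  I7: { [C → Y . id *] }  — shift
  I8: { [C → Y id . *] }  — shift
  I9: { [C → Y id * .] }  — reduce
  I10: { [C → - C . -] }  — shift
  I11: { [C → - Y .], [C → Y . id *] }  — shift, reduce
  I12: { [C → - C - .] }  — reduce

Conflict in state I11:
  Shift-reduce conflict between [C → - Y .] and [C → Y . id *]
So the grammar is NOT LR(0).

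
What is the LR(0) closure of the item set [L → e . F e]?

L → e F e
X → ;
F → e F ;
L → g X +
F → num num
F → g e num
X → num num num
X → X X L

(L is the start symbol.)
To compute CLOSURE, for each item [A → α.Bβ] where B is a non-terminal, add [B → .γ] for all productions B → γ; repeat for the newly added items until nothing changes.

Start with: [L → e . F e]
  [L → e . F e] has the dot before F: add [F → . e F ;], [F → . num num], [F → . g e num]
No further items can be added.

CLOSURE = { [F → . e F ;], [F → . g e num], [F → . num num], [L → e . F e] }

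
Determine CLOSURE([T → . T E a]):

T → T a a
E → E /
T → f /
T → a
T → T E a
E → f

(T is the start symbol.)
Start with: [T → . T E a]
  [T → . T E a] has the dot before T: add [T → . T a a], [T → . f /], [T → . a]
No further items can be added.

CLOSURE = { [T → . T E a], [T → . T a a], [T → . a], [T → . f /] }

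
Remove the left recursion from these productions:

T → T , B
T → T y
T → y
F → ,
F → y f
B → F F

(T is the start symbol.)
T → y T'
T' → , B T'
T' → y T'
T' → ε
F → ,
F → y f
B → F F

T is directly left-recursive. The standard transformation for
  A → A α₁ | ... | A α_m | β₁ | ... | β_n
is
  A  → β₁ A' | ... | β_n A'
  A' → α₁ A' | ... | α_m A' | ε

T → y becomes T → y T'
T → T , B becomes T' → , B T'
T → T y becomes T' → y T'
Add T' → ε

Productions for other non-terminals are unchanged:
  F → ,
  F → y f
  B → F F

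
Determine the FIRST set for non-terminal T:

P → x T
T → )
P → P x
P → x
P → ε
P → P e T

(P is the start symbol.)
{ ')' }

From T → ):
  - ')' is a terminal: add ')' and stop

Collecting: FIRST(T) = { ')' }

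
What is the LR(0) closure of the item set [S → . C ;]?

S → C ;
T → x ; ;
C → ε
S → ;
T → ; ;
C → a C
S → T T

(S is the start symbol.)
To compute CLOSURE, for each item [A → α.Bβ] where B is a non-terminal, add [B → .γ] for all productions B → γ; repeat for the newly added items until nothing changes.

Start with: [S → . C ;]
  [S → . C ;] has the dot before C: add [C → .], [C → . a C]
No further items can be added.

CLOSURE = { [C → . a C], [C → .], [S → . C ;] }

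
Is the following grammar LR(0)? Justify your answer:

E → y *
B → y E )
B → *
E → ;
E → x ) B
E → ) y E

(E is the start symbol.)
Augment with E' → E and build the canonical LR(0) collection (I0 = CLOSURE({[E' → . E]}), then GOTO on every symbol after a dot until no new states appear). It has 15 states:
  I0: { [E → . ) y E], [E → . ;], [E → . x ) B], [E → . y *], [E' → . E] }  — shift
  I1: { [E → ) . y E] }  — shift
  I2: { [E → ; .] }  — reduce
  I3: { [E' → E .] }  — accept
  I4: { [E → x . ) B] }  — shift
  I5: { [E → y . *] }  — shift
  I6: { [E → y * .] }  — reduce
  I7: { [B → . *], [B → . y E )], [E → x ) . B] }  — shift
  I8: { [B → * .] }  — reduce
  I9: { [E → x ) B .] }  — reduce
  I10: { [B → y . E )], [E → . ) y E], [E → . ;], [E → . x ) B], [E → . y *] }  — shift
  I11: { [B → y E . )] }  — shift
  I12: { [B → y E ) .] }  — reduce
  I13: { [E → ) y . E], [E → . ) y E], [E → . ;], [E → . x ) B], [E → . y *] }  — shift
  I14: { [E → ) y E .] }  — reduce

Every state is either a pure shift/goto state or contains exactly one complete item and nothing to shift — no conflicts. The grammar is LR(0).

Answer: Yes, the grammar is LR(0)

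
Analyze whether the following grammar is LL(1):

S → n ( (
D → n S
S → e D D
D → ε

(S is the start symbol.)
No. Predict set conflict for D: { 'n' }

A grammar is LL(1) if for each non-terminal N with multiple productions, the predict sets of those productions are pairwise disjoint, where PREDICT(N → α) = (FIRST(α) \ {ε}) ∪ (FOLLOW(N) if α ⇒* ε).

Relevant sets:
  FOLLOW(D) = { $, 'n' }

For S:
  PREDICT(S → n '(' '(') = { 'n' }
  PREDICT(S → e D D) = { 'e' }
For D:
  PREDICT(D → n S) = { 'n' }
  PREDICT(D → ε) = { $, 'n' }

Conflict found: Predict set conflict for D: { 'n' }
The grammar is NOT LL(1).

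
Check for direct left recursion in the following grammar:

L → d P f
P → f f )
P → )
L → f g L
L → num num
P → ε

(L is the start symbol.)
Direct left recursion occurs when N → N α for some non-terminal N (the right-hand side begins with the left-hand side itself).

L → d P f: starts with d
P → f f ): starts with f
P → ): starts with ')'
L → f g L: starts with f
L → num num: starts with num
P → ε: starts with ε

No direct left recursion found.

Answer: No direct left recursion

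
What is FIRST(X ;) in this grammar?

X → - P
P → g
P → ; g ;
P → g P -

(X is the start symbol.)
FIRST sets of the non-terminals involved (from the grammar, by fixed-point iteration):
  FIRST(X) = { '-' }

To compute FIRST(X ;), process the symbols left to right:
Symbol X is a non-terminal. Add FIRST(X) \ {ε} = { '-' }
X is not nullable (ε ∉ FIRST(X)), so stop here.
FIRST(X ;) = { '-' }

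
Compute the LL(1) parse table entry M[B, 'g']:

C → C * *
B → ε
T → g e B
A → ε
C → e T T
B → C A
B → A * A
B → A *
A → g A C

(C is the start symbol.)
To find M[B, 'g'], we find productions for B where 'g' is in the predict set (PREDICT(N → α) = (FIRST(α) \ {ε}) ∪ (FOLLOW(N) if α ⇒* ε)).

Relevant sets:
  FIRST(C) = { 'e' }
  FIRST(A) = { 'g', ε }
  FOLLOW(B) = { $, '*', 'e', 'g' }

B → ε: PREDICT = { $, '*', 'e', 'g' }
  'g' is in predict set, so this production goes in M[B, 'g']
B → C A: PREDICT = { 'e' }
B → A * A: PREDICT = { '*', 'g' }
  'g' is in predict set, so this production goes in M[B, 'g']
B → A *: PREDICT = { '*', 'g' }
  'g' is in predict set, so this production goes in M[B, 'g']

M[B, 'g'] = B → ε, B → A * A, B → A *  (a multiply-defined cell — the grammar is not LL(1))

Answer: B → ε, B → A * A, B → A *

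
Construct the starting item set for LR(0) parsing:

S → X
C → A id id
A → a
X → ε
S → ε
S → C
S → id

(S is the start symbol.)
{ [A → . a], [C → . A id id], [S → . C], [S → . X], [S → . id], [S → .], [S' → . S], [X → .] }

First, augment the grammar with S' → S
I₀ = CLOSURE({ [S' → . S] }):
  [S' → . S] has the dot before S: add [S → . X], [S → .], [S → . C], [S → . id]
  [S → . X] has the dot before X: add [X → .]
  [S → . C] has the dot before C: add [C → . A id id]
  [C → . A id id] has the dot before A: add [A → . a]
No further items can be added.

I₀ = { [A → . a], [C → . A id id], [S → . C], [S → . X], [S → . id], [S → .], [S' → . S], [X → .] }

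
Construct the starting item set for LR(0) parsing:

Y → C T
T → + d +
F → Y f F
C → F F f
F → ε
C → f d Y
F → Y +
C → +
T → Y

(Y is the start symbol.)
First, augment the grammar with Y' → Y
I₀ = CLOSURE({ [Y' → . Y] }):
  [Y' → . Y] has the dot before Y: add [Y → . C T]
  [Y → . C T] has the dot before C: add [C → . F F f], [C → . f d Y], [C → . +]
  [C → . F F f] has the dot before F: add [F → . Y f F], [F → .], [F → . Y +]
No further items can be added.

I₀ = { [C → . +], [C → . F F f], [C → . f d Y], [F → . Y +], [F → . Y f F], [F → .], [Y → . C T], [Y' → . Y] }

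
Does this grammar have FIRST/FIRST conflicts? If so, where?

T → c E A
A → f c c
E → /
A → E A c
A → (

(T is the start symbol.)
A FIRST/FIRST conflict occurs when two productions N → α and N → β for the same non-terminal have FIRST(α) ∩ FIRST(β) ≠ ∅ (with ε ∈ FIRST of a nullable right-hand side, so two nullable alternatives also conflict).

FIRST sets of the non-terminals at (or reachable through a nullable prefix from) the front of some alternative:
  FIRST(E) = { '/' }

Productions for A:
  A → f c c: FIRST = { 'f' }
  A → E A c: FIRST = { '/' }
  A → (: FIRST = { '(' }
T, E have only one production, so no FIRST/FIRST conflict is possible there.

All alternatives of each non-terminal have pairwise disjoint FIRST sets.

Answer: No FIRST/FIRST conflicts.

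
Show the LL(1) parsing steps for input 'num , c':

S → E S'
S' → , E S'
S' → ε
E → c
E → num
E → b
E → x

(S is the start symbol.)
LL(1) parsing maintains a stack (initially the start symbol over $) and the input. At each step: if the stack top is a terminal, match it against the current input token; if it is a non-terminal N, replace it with the RHS of M[N, lookahead] (the unique production whose predict set contains the lookahead).

Stack is shown with the top on the left.

Stack     Input      Action
---------------------------
S $       num , c $  output S → E S'
E S' $    num , c $  output E → num
num S' $  num , c $  match 'num'
S' $      , c $      output S' → , E S'
, E S' $  , c $      match ','
E S' $    c $        output E → c
c S' $    c $        match 'c'
S' $      $          output S' → ε
$         $          accept

The string is accepted.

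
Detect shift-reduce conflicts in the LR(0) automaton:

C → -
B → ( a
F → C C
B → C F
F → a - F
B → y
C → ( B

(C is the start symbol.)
No shift-reduce conflicts

A shift-reduce conflict occurs when an LR(0) state has both:
  - a complete (reduce) item [A → α .] (dot at the end), and
  - a shift item [B → β . c γ] (dot before a terminal).

Augment with C' → C and build the canonical LR(0) collection (I0 = CLOSURE({[C' → . C]}), then GOTO on every symbol after a dot until no new states appear). It has 15 states:
  I0: { [C → . ( B], [C → . -], [C' → . C] }  — shift
  I1: { [B → . ( a], [B → . C F], [B → . y], [C → ( . B], [C → . ( B], [C → . -] }  — shift
  I2: { [C → - .] }  — reduce
  I3: { [C' → C .] }  — accept
  I4: { [B → ( . a], [B → . ( a], [B → . C F], [B → . y], [C → ( . B], [C → . ( B], [C → . -] }  — shift
  I5: { [C → ( B .] }  — reduce
  I6: { [B → C . F], [C → . ( B], [C → . -], [F → . C C], [F → . a - F] }  — shift
  I7: { [B → y .] }  — reduce
  I8: { [C → . ( B], [C → . -], [F → C . C] }  — shift
  I9: { [B → C F .] }  — reduce
  I10: { [F → a . - F] }  — shift
  I11: { [C → . ( B], [C → . -], [F → . C C], [F → . a - F], [F → a - . F] }  — shift
  I12: { [F → a - F .] }  — reduce
  I13: { [F → C C .] }  — reduce
  I14: { [B → ( a .] }  — reduce

No state contains both a complete item and a shift item.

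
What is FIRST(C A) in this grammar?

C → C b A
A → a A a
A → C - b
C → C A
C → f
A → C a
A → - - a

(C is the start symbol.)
{ 'f' }

FIRST sets of the non-terminals involved (from the grammar, by fixed-point iteration):
  FIRST(C) = { 'f' }

To compute FIRST(C A), process the symbols left to right:
Symbol C is a non-terminal. Add FIRST(C) \ {ε} = { 'f' }
C is not nullable (ε ∉ FIRST(C)), so stop here.
FIRST(C A) = { 'f' }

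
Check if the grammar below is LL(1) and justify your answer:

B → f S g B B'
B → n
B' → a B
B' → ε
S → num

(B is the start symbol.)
No. Predict set conflict for B': { 'a' }

A grammar is LL(1) if for each non-terminal N with multiple productions, the predict sets of those productions are pairwise disjoint, where PREDICT(N → α) = (FIRST(α) \ {ε}) ∪ (FOLLOW(N) if α ⇒* ε).

Relevant sets:
  FOLLOW(B') = { $, 'a' }

For B:
  PREDICT(B → f S g B B') = { 'f' }
  PREDICT(B → n) = { 'n' }
For B':
  PREDICT(B' → a B) = { 'a' }
  PREDICT(B' → ε) = { $, 'a' }
S has a single production, so nothing to check there.

Conflict found: Predict set conflict for B': { 'a' }
The grammar is NOT LL(1).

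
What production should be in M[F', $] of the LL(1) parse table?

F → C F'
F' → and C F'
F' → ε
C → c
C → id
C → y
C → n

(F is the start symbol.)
To find M[F', $], we find productions for F' where $ is in the predict set (PREDICT(N → α) = (FIRST(α) \ {ε}) ∪ (FOLLOW(N) if α ⇒* ε)).

Relevant sets:
  FOLLOW(F') = { $ }

F' → and C F': PREDICT = { 'and' }
F' → ε: PREDICT = { $ }
  $ is in predict set, so this production goes in M[F', $]

M[F', $] = F' → ε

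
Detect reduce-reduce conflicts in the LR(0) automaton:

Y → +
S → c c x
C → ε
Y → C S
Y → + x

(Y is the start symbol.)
A reduce-reduce conflict occurs when an LR(0) state has two complete items [A → α .] and [B → β .] — both call for a reduction, and with no lookahead the parser cannot choose between them.

Augment with Y' → Y and build the canonical LR(0) collection (I0 = CLOSURE({[Y' → . Y]}), then GOTO on every symbol after a dot until no new states appear). It has 9 states:
  I0: { [C → .], [Y → . + x], [Y → . +], [Y → . C S], [Y' → . Y] }  — shift, reduce
  I1: { [Y → + . x], [Y → + .] }  — shift, reduce
  I2: { [S → . c c x], [Y → C . S] }  — shift
  I3: { [Y' → Y .] }  — accept
  I4: { [Y → C S .] }  — reduce
  I5: { [S → c . c x] }  — shift
  I6: { [S → c c . x] }  — shift
  I7: { [S → c c x .] }  — reduce
  I8: { [Y → + x .] }  — reduce

No state contains more than one complete item.

Answer: No reduce-reduce conflicts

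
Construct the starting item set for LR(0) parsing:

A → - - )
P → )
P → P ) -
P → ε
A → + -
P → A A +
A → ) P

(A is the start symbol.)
{ [A → . ) P], [A → . + -], [A → . - - )], [A' → . A] }

First, augment the grammar with A' → A
I₀ = CLOSURE({ [A' → . A] }):
  [A' → . A] has the dot before A: add [A → . - - )], [A → . + -], [A → . ) P]
No further items can be added.

I₀ = { [A → . ) P], [A → . + -], [A → . - - )], [A' → . A] }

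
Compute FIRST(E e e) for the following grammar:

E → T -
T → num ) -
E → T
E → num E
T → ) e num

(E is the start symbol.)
{ ')', 'num' }

FIRST sets of the non-terminals involved (from the grammar, by fixed-point iteration):
  FIRST(E) = { ')', 'num' }

To compute FIRST(E e e), process the symbols left to right:
Symbol E is a non-terminal. Add FIRST(E) \ {ε} = { ')', 'num' }
E is not nullable (ε ∉ FIRST(E)), so stop here.
FIRST(E e e) = { ')', 'num' }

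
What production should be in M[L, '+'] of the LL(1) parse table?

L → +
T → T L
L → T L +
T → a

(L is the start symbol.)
To find M[L, '+'], we find productions for L where '+' is in the predict set (PREDICT(N → α) = (FIRST(α) \ {ε}) ∪ (FOLLOW(N) if α ⇒* ε)).

Relevant sets:
  FIRST(T) = { 'a' }

L → +: PREDICT = { '+' }
  '+' is in predict set, so this production goes in M[L, '+']
L → T L +: PREDICT = { 'a' }

M[L, '+'] = L → +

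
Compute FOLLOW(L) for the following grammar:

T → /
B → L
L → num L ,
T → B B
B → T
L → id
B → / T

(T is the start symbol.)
{ $, ',', '/', 'id', 'num' }

To compute FOLLOW(L), find every occurrence of L on a right-hand side N → α L β: add FIRST(β) \ {ε}, and if β is empty or nullable also add FOLLOW(N). Iterate to a fixed point.

In B → L: L is at the end, add FOLLOW(B)
In L → num L ,: L is followed by ',', add FIRST(',') \ {ε} = { ',' }

The FOLLOW sets referred to above (computed the same way, to a fixed point):
  FOLLOW(B) = { $, '/', 'id', 'num' }

Taking the union: FOLLOW(L) = { $, ',', '/', 'id', 'num' }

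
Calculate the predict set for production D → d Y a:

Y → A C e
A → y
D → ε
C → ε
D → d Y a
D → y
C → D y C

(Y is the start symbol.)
PREDICT(D → d Y a) = (FIRST(RHS) \ {ε}) ∪ (FOLLOW(D) if ε ∈ FIRST(RHS), i.e. RHS ⇒* ε)
FIRST(d Y a) = { 'd' }
ε ∉ FIRST(d Y a), so FOLLOW(D) is not added.
PREDICT(D → d Y a) = { 'd' }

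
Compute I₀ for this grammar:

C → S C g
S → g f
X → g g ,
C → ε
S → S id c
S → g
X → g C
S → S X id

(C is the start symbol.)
{ [C → . S C g], [C → .], [C' → . C], [S → . S X id], [S → . S id c], [S → . g f], [S → . g] }

First, augment the grammar with C' → C
I₀ = CLOSURE({ [C' → . C] }):
  [C' → . C] has the dot before C: add [C → . S C g], [C → .]
  [C → . S C g] has the dot before S: add [S → . g f], [S → . S id c], [S → . g], [S → . S X id]
No further items can be added.

I₀ = { [C → . S C g], [C → .], [C' → . C], [S → . S X id], [S → . S id c], [S → . g f], [S → . g] }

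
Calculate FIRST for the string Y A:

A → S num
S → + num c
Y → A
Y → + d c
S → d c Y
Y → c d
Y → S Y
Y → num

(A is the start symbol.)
FIRST sets of the non-terminals involved (from the grammar, by fixed-point iteration):
  FIRST(Y) = { '+', 'c', 'd', 'num' }

To compute FIRST(Y A), process the symbols left to right:
Symbol Y is a non-terminal. Add FIRST(Y) \ {ε} = { '+', 'c', 'd', 'num' }
Y is not nullable (ε ∉ FIRST(Y)), so stop here.
FIRST(Y A) = { '+', 'c', 'd', 'num' }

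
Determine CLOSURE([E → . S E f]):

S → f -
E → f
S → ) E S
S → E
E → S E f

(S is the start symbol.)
{ [E → . S E f], [E → . f], [S → . ) E S], [S → . E], [S → . f -] }

To compute CLOSURE, for each item [A → α.Bβ] where B is a non-terminal, add [B → .γ] for all productions B → γ; repeat for the newly added items until nothing changes.

Start with: [E → . S E f]
  [E → . S E f] has the dot before S: add [S → . f -], [S → . ) E S], [S → . E]
  [S → . E] has the dot before E: add [E → . f]
No further items can be added.

CLOSURE = { [E → . S E f], [E → . f], [S → . ) E S], [S → . E], [S → . f -] }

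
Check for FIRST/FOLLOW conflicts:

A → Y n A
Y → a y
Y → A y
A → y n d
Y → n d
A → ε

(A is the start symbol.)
A FIRST/FOLLOW conflict occurs when a non-terminal N has a nullable alternative N → β (β ⇒* ε) and another alternative N → α with FIRST(α) ∩ FOLLOW(N) ≠ ∅: on such a lookahead the parser cannot decide between expanding α and letting N vanish via β.

Nullable non-terminals: A.
FIRST sets used below: FIRST(Y) = { 'a', 'n', 'y' }

A: nullable alternative(s) A → ε; FOLLOW(A) = { $, 'y' }
  A → Y n A: FIRST \ {ε} = { 'a', 'n', 'y' } — overlaps FOLLOW(A) on { 'y' }: CONFLICT
  A → y n d: FIRST \ {ε} = { 'y' } — overlaps FOLLOW(A) on { 'y' }: CONFLICT
  A → ε: FIRST \ {ε} = { } — this is the only nullable alternative, skip

Y has no nullable alternative, so no FIRST/FOLLOW check is needed there.

So the grammar has 2 FIRST/FOLLOW conflicts (marked CONFLICT above).

Answer: Yes. A → Y n A with FOLLOW(A) on { 'y' }; A → y n d with FOLLOW(A) on { 'y' }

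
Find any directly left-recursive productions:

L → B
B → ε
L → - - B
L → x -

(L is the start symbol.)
No direct left recursion

Direct left recursion occurs when N → N α for some non-terminal N (the right-hand side begins with the left-hand side itself).

L → B: starts with B
B → ε: starts with ε
L → - - B: starts with '-'
L → x -: starts with x

No direct left recursion found.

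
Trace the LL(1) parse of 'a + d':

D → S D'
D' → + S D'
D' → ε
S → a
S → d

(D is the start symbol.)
Stack is shown with the top on the left.

Stack     Input    Action
-------------------------
D $       a + d $  output D → S D'
S D' $    a + d $  output S → a
a D' $    a + d $  match 'a'
D' $      + d $    output D' → + S D'
+ S D' $  + d $    match '+'
S D' $    d $      output S → d
d D' $    d $      match 'd'
D' $      $        output D' → ε
$         $        accept

The string is accepted.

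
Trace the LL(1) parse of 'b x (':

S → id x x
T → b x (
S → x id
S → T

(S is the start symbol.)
LL(1) parsing maintains a stack (initially the start symbol over $) and the input. At each step: if the stack top is a terminal, match it against the current input token; if it is a non-terminal N, replace it with the RHS of M[N, lookahead] (the unique production whose predict set contains the lookahead).

Stack is shown with the top on the left.

Stack    Input    Action
------------------------
S $      b x ( $  output S → T
T $      b x ( $  output T → b x (
b x ( $  b x ( $  match 'b'
x ( $    x ( $    match 'x'
( $      ( $      match '('
$        $        accept

The string is accepted.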